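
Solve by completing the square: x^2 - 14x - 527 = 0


Start: x^2 - 14x - 527 = 0
Move constant: x^2 - 14x = 527
Half of -14 is -7, squared is 49
Add 49 to both sides: x^2 - 14x + 49 = 576
(x - 7)^2 = 576
x - 7 = ±24
x = 7 + 24 = 31 or x = 7 - 24 = -17

x = -17, x = 31


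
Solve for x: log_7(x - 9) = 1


Convert to exponential form: x - 9 = 7^1 = 7
x = 7 + 9 = 16
Check: log_7(16 - 9) = log_7(7) = log_7(7) = 1 ✓

x = 16


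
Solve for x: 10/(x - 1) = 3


Multiply both sides by (x - 1): 10 = 3(x - 1)
Distribute: 10 = 3x - 3
3x = 10 + 3 = 13
x = 13/3

x = 13/3


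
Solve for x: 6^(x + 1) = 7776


Express both sides with the same base.
7776 = 6^5
Since the bases match, equate exponents: x + 1 = 5
So x = 5 - (1) = 4

x = 4


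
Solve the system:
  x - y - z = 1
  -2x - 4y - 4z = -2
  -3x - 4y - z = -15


Using Cramer's rule. Expand each determinant along the first row.
D  = 1*[(-4)*(-1) - (-4)*(-4)] - (-1)*[(-2)*(-1) - (-4)*(-3)] + (-1)*[(-2)*(-4) - (-4)*(-3)]
  = 1*(-12) - (-1)*(-10) + (-1)*(-4) = -18
Dx = 1*[(-4)*(-1) - (-4)*(-4)] - (-1)*[(-2)*(-1) - (-4)*(-15)] + (-1)*[(-2)*(-4) - (-4)*(-15)]
  = 1*(-12) - (-1)*(-58) + (-1)*(-52) = -18
Dy = 1*[(-2)*(-1) - (-4)*(-15)] - 1*[(-2)*(-1) - (-4)*(-3)] + (-1)*[(-2)*(-15) - (-2)*(-3)]
  = 1*(-58) - 1*(-10) + (-1)*(24) = -72
Dz = 1*[(-4)*(-15) - (-2)*(-4)] - (-1)*[(-2)*(-15) - (-2)*(-3)] + 1*[(-2)*(-4) - (-4)*(-3)]
  = 1*(52) - (-1)*(24) + 1*(-4) = 72
x = Dx/D = -18/-18 = 1, y = Dy/D = -72/-18 = 4, z = Dz/D = 72/-18 = -4
Check eq1: (1)(1) + (-1)(4) + (-1)(-4) = 1 = 1 ✓
Check eq2: (-2)(1) + (-4)(4) + (-4)(-4) = -2 = -2 ✓
Check eq3: (-3)(1) + (-4)(4) + (-1)(-4) = -15 = -15 ✓

x = 1, y = 4, z = -4


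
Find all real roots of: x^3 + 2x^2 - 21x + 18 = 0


Let p(x) = x^3 + 2x^2 - 21x + 18. By the rational root theorem (leading coefficient 1), any rational root is an integer divisor of 18: try ±1, ±2, ... in turn.
Test x = 1: value = 0 ✓, so (x - 1) is a factor.
Synthetic division by (x - 1): bring down 1; 1(1) + 2 = 3; 3(1) - 21 = -18; (-18)(1) + 18 = 0 → quotient x^2 + 3x - 18, remainder 0.
Solve the quadratic x^2 + 3x - 18 = 0: discriminant = 3^2 - 4(1)(-18) = 9 + 72 = 81.
sqrt(81) = 9, so x = (-3 ± 9)/2: x = 3 or x = -6.

x = -6, x = 1, x = 3


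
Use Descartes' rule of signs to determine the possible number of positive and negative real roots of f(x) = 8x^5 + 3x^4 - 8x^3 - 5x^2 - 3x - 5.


Descartes' rule of signs:

For positive roots, count sign changes in f(x) = 8x^5 + 3x^4 - 8x^3 - 5x^2 - 3x - 5:
Signs of coefficients: +, +, -, -, -, -
Number of sign changes: 1
Possible positive real roots: 1

For negative roots, examine f(-x) = -8x^5 + 3x^4 + 8x^3 - 5x^2 + 3x - 5:
Signs of coefficients: -, +, +, -, +, -
Number of sign changes: 4
Possible negative real roots: 4, 2, 0

Positive roots: 1; Negative roots: 4 or 2 or 0


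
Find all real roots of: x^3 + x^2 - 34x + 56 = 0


Let p(x) = x^3 + x^2 - 34x + 56. By the rational root theorem (leading coefficient 1), any rational root is an integer divisor of 56: try ±1, ±2, ... in turn.
Test x = 1: value = 24 ≠ 0.
Test x = -1: value = 90 ≠ 0.
Test x = 2: value = 0 ✓, so (x - 2) is a factor.
Synthetic division by (x - 2): bring down 1; 1(2) + 1 = 3; 3(2) - 34 = -28; (-28)(2) + 56 = 0 → quotient x^2 + 3x - 28, remainder 0.
Solve the quadratic x^2 + 3x - 28 = 0: discriminant = 3^2 - 4(1)(-28) = 9 + 112 = 121.
sqrt(121) = 11, so x = (-3 ± 11)/2: x = 4 or x = -7.

x = -7, x = 2, x = 4


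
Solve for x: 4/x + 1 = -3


Subtract 1 from both sides: 4/x = -4
Multiply both sides by x: 4 = -4 * x
Divide by -4: x = -1

x = -1


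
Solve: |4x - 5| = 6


An absolute value equation |expr| = 6 gives two cases:
Case 1: 4x - 5 = 6
  4x = 11, so x = 11/4
Case 2: 4x - 5 = -6
  4x = -1, so x = -1/4

x = -1/4, x = 11/4


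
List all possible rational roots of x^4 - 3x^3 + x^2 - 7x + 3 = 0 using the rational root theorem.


Rational root theorem: possible roots are ±p/q where:
  p divides the constant term (3): p ∈ {1, 3}
  q divides the leading coefficient (1): q ∈ {1}

All possible rational roots: -3, -1, 1, 3

-3, -1, 1, 3


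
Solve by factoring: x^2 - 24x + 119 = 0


We need two numbers that multiply to 119 and add to -24.
Those numbers are -7 and -17 (since (-7) * (-17) = 119 and (-7) + (-17) = -24).
So x^2 - 24x + 119 = (x - 7)(x - 17) = 0
Setting each factor to zero: x = 7 or x = 17

x = 7, x = 17


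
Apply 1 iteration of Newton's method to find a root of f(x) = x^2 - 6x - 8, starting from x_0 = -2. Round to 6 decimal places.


Newton's method: x_(n+1) = x_n - f(x_n)/f'(x_n)
f(x) = x^2 - 6x - 8
f'(x) = 2x - 6

Iteration 1:
  f(-2.000000) = 8.000000
  f'(-2.000000) = -10.000000
  x_1 = -2.000000 - (8.000000)/(-10.000000) = -1.200000

x_1 = -1.200000


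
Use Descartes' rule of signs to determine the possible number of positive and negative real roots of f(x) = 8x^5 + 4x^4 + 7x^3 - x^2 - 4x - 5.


Descartes' rule of signs:

For positive roots, count sign changes in f(x) = 8x^5 + 4x^4 + 7x^3 - x^2 - 4x - 5:
Signs of coefficients: +, +, +, -, -, -
Number of sign changes: 1
Possible positive real roots: 1

For negative roots, examine f(-x) = -8x^5 + 4x^4 - 7x^3 - x^2 + 4x - 5:
Signs of coefficients: -, +, -, -, +, -
Number of sign changes: 4
Possible negative real roots: 4, 2, 0

Positive roots: 1; Negative roots: 4 or 2 or 0


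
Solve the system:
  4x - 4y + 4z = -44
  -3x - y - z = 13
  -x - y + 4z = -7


Using Cramer's rule. Expand each determinant along the first row.
D  = 4*[(-1)*4 - (-1)*(-1)] - (-4)*[(-3)*4 - (-1)*(-1)] + 4*[(-3)*(-1) - (-1)*(-1)]
  = 4*(-5) - (-4)*(-13) + 4*(2) = -64
Dx = (-44)*[(-1)*4 - (-1)*(-1)] - (-4)*[13*4 - (-1)*(-7)] + 4*[13*(-1) - (-1)*(-7)]
  = (-44)*(-5) - (-4)*(45) + 4*(-20) = 320
Dy = 4*[13*4 - (-1)*(-7)] - (-44)*[(-3)*4 - (-1)*(-1)] + 4*[(-3)*(-7) - 13*(-1)]
  = 4*(45) - (-44)*(-13) + 4*(34) = -256
Dz = 4*[(-1)*(-7) - 13*(-1)] - (-4)*[(-3)*(-7) - 13*(-1)] + (-44)*[(-3)*(-1) - (-1)*(-1)]
  = 4*(20) - (-4)*(34) + (-44)*(2) = 128
x = Dx/D = 320/-64 = -5, y = Dy/D = -256/-64 = 4, z = Dz/D = 128/-64 = -2
Check eq1: (4)(-5) + (-4)(4) + (4)(-2) = -44 = -44 ✓
Check eq2: (-3)(-5) + (-1)(4) + (-1)(-2) = 13 = 13 ✓
Check eq3: (-1)(-5) + (-1)(4) + (4)(-2) = -7 = -7 ✓

x = -5, y = 4, z = -2


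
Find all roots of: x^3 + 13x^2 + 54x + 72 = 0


Let p(x) = x^3 + 13x^2 + 54x + 72. By the rational root theorem (leading coefficient 1), any rational root is an integer divisor of 72: try ±1, ±2, ... in turn.
Test x = 1: value = 140 ≠ 0.
Test x = -1: value = 30 ≠ 0.
Test x = 2: value = 240 ≠ 0.
Test x = -2: value = 8 ≠ 0.
Test x = 3: value = 378 ≠ 0.
Test x = -3: value = 0 ✓, so (x + 3) is a factor.
Synthetic division by (x + 3): bring down 1; 1(-3) + 13 = 10; 10(-3) + 54 = 24; 24(-3) + 72 = 0 → quotient x^2 + 10x + 24, remainder 0.
Solve the quadratic x^2 + 10x + 24 = 0: discriminant = 10^2 - 4(1)(24) = 100 - 96 = 4.
sqrt(4) = 2, so x = (-10 ± 2)/2: x = -4 or x = -6.
Collecting all roots found:

x = -6, x = -4, x = -3


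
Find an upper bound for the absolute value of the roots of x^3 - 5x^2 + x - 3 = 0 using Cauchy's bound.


Cauchy's bound: all roots r satisfy |r| <= 1 + max(|a_i/a_n|) for i = 0,...,n-1
where a_n is the leading coefficient.

Coefficients: [1, -5, 1, -3]
Leading coefficient a_n = 1
Ratios |a_i/a_n|: 5, 1, 3
Maximum ratio: 5
Cauchy's bound: |r| <= 1 + 5 = 6

Upper bound = 6


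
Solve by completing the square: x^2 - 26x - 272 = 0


Start: x^2 - 26x - 272 = 0
Move constant: x^2 - 26x = 272
Half of -26 is -13, squared is 169
Add 169 to both sides: x^2 - 26x + 169 = 441
(x - 13)^2 = 441
x - 13 = ±21
x = 13 + 21 = 34 or x = 13 - 21 = -8

x = -8, x = 34


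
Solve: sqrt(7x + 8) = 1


Square both sides: 7x + 8 = 1^2 = 1
7x = 1 - 8 = -7
x = -1
Check: sqrt(7*(-1) + 8) = sqrt(1) = 1 ✓

x = -1


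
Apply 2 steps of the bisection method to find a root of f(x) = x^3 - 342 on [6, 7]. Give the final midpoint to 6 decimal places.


f(x) = x^3 - 342
f(6) = -126 < 0
f(7) = 1 > 0

Step 1: midpoint = (6.000000 + 7.000000)/2 = 6.500000
  f(6.500000) = -67.375000
  f(mid) < 0, so root is in [6.500000, 7.000000]

Step 2: midpoint = (6.500000 + 7.000000)/2 = 6.750000
  f(6.750000) = -34.453125
  f(mid) < 0, so root is in [6.750000, 7.000000]

midpoint = 6.750000


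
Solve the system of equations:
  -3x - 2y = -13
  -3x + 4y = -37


Using Cramer's rule:
Determinant D = (-3)(4) - (-3)(-2) = -12 - 6 = -18
Dx = (-13)(4) - (-37)(-2) = -52 - 74 = -126
Dy = (-3)(-37) - (-3)(-13) = 111 - 39 = 72
x = Dx/D = -126/-18 = 7
y = Dy/D = 72/-18 = -4

x = 7, y = -4


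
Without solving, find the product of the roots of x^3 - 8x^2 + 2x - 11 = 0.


By Vieta's formulas for x^3 + bx^2 + cx + d = 0:
  r1 + r2 + r3 = -b/a = 8
  r1*r2 + r1*r3 + r2*r3 = c/a = 2
  r1*r2*r3 = -d/a = 11


Product = 11


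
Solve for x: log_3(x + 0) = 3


Convert to exponential form: x + 0 = 3^3 = 27
x = 27 - 0 = 27
Check: log_3(27 + 0) = log_3(27) = log_3(27) = 3 ✓

x = 27


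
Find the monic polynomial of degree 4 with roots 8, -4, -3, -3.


A monic polynomial with roots 8, -4, -3, -3 is:
p(x) = (x - 8)(x + 4)(x + 3)(x + 3)
After multiplying by (x - 8): x - 8
After multiplying by (x + 4): x^2 - 4x - 32
After multiplying by (x + 3): x^3 - x^2 - 44x - 96
After multiplying by (x + 3): x^4 + 2x^3 - 47x^2 - 228x - 288

x^4 + 2x^3 - 47x^2 - 228x - 288


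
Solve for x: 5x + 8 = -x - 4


Starting with: 5x + 8 = -x - 4
Move all x terms to left: (5 + 1)x = -4 - 8
Simplify: 6x = -12
Divide both sides by 6: x = -2

x = -2


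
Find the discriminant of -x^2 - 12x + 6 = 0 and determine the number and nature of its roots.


For ax^2 + bx + c = 0, discriminant D = b^2 - 4ac
Here a = -1, b = -12, c = 6
D = (-12)^2 - 4(-1)(6) = 144 + 24 = 168

D = 168 > 0 but not a perfect square
The equation has 2 distinct real irrational roots.

Discriminant = 168, 2 distinct real irrational roots


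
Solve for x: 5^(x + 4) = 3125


Express both sides with the same base.
3125 = 5^5
Since the bases match, equate exponents: x + 4 = 5
So x = 5 - (4) = 1

x = 1


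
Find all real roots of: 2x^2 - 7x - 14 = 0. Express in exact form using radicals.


Using the quadratic formula: x = (-b ± sqrt(b^2 - 4ac)) / (2a)
Here a = 2, b = -7, c = -14
Discriminant = b^2 - 4ac = (-7)^2 - 4(2)(-14) = 49 + 112 = 161
Since discriminant = 161 > 0, there are two real roots.
x = (7 ± sqrt(161)) / 4
Numerically: x ≈ 4.9221 or x ≈ -1.4221

x = (7 + sqrt(161)) / 4 or x = (7 - sqrt(161)) / 4


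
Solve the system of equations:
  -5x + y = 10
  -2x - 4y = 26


Using Cramer's rule:
Determinant D = (-5)(-4) - (-2)(1) = 20 + 2 = 22
Dx = (10)(-4) - (26)(1) = -40 - 26 = -66
Dy = (-5)(26) - (-2)(10) = -130 + 20 = -110
x = Dx/D = -66/22 = -3
y = Dy/D = -110/22 = -5

x = -3, y = -5


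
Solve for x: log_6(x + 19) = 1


Convert to exponential form: x + 19 = 6^1 = 6
x = 6 - 19 = -13
Check: log_6(-13 + 19) = log_6(6) = log_6(6) = 1 ✓

x = -13


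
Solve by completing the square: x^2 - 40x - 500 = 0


Start: x^2 - 40x - 500 = 0
Move constant: x^2 - 40x = 500
Half of -40 is -20, squared is 400
Add 400 to both sides: x^2 - 40x + 400 = 900
(x - 20)^2 = 900
x - 20 = ±30
x = 20 + 30 = 50 or x = 20 - 30 = -10

x = -10, x = 50


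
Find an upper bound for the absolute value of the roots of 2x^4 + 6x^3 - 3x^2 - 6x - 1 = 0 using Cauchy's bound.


Cauchy's bound: all roots r satisfy |r| <= 1 + max(|a_i/a_n|) for i = 0,...,n-1
where a_n is the leading coefficient.

Coefficients: [2, 6, -3, -6, -1]
Leading coefficient a_n = 2
Ratios |a_i/a_n|: 3, 3/2, 3, 1/2
Maximum ratio: 3
Cauchy's bound: |r| <= 1 + 3 = 4

Upper bound = 4


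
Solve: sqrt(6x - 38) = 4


Square both sides: 6x - 38 = 4^2 = 16
6x = 16 + 38 = 54
x = 9
Check: sqrt(6*9 - 38) = sqrt(16) = 4 ✓

x = 9


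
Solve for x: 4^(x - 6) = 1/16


Express both sides with the same base.
1/16 = 4^(-2)
Since the bases match, equate exponents: x - 6 = -2
So x = -2 - (-6) = 4

x = 4


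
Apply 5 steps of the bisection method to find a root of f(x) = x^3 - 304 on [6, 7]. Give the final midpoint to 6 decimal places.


f(x) = x^3 - 304
f(6) = -88 < 0
f(7) = 39 > 0

Step 1: midpoint = (6.000000 + 7.000000)/2 = 6.500000
  f(6.500000) = -29.375000
  f(mid) < 0, so root is in [6.500000, 7.000000]

Step 2: midpoint = (6.500000 + 7.000000)/2 = 6.750000
  f(6.750000) = 3.546875
  f(mid) > 0, so root is in [6.500000, 6.750000]

Step 3: midpoint = (6.500000 + 6.750000)/2 = 6.625000
  f(6.625000) = -13.224609
  f(mid) < 0, so root is in [6.625000, 6.750000]

Step 4: midpoint = (6.625000 + 6.750000)/2 = 6.687500
  f(6.687500) = -4.917236
  f(mid) < 0, so root is in [6.687500, 6.750000]

Step 5: midpoint = (6.687500 + 6.750000)/2 = 6.718750
  f(6.718750) = -0.704865
  f(mid) < 0, so root is in [6.718750, 6.750000]

midpoint = 6.718750


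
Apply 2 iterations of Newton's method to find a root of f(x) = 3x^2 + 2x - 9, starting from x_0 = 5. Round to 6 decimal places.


Newton's method: x_(n+1) = x_n - f(x_n)/f'(x_n)
f(x) = 3x^2 + 2x - 9
f'(x) = 6x + 2

Iteration 1:
  f(5.000000) = 76.000000
  f'(5.000000) = 32.000000
  x_1 = 5.000000 - (76.000000)/(32.000000) = 2.625000

Iteration 2:
  f(2.625000) = 16.921875
  f'(2.625000) = 17.750000
  x_2 = 2.625000 - (16.921875)/(17.750000) = 1.671655

x_2 = 1.671655


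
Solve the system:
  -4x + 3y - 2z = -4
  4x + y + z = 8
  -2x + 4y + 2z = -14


Using Cramer's rule. Expand each determinant along the first row.
D  = (-4)*[1*2 - 1*4] - 3*[4*2 - 1*(-2)] + (-2)*[4*4 - 1*(-2)]
  = (-4)*(-2) - 3*(10) + (-2)*(18) = -58
Dx = (-4)*[1*2 - 1*4] - 3*[8*2 - 1*(-14)] + (-2)*[8*4 - 1*(-14)]
  = (-4)*(-2) - 3*(30) + (-2)*(46) = -174
Dy = (-4)*[8*2 - 1*(-14)] - (-4)*[4*2 - 1*(-2)] + (-2)*[4*(-14) - 8*(-2)]
  = (-4)*(30) - (-4)*(10) + (-2)*(-40) = 0
Dz = (-4)*[1*(-14) - 8*4] - 3*[4*(-14) - 8*(-2)] + (-4)*[4*4 - 1*(-2)]
  = (-4)*(-46) - 3*(-40) + (-4)*(18) = 232
x = Dx/D = -174/-58 = 3, y = Dy/D = 0/-58 = 0, z = Dz/D = 232/-58 = -4
Check eq1: (-4)(3) + (3)(0) + (-2)(-4) = -4 = -4 ✓
Check eq2: (4)(3) + (1)(0) + (1)(-4) = 8 = 8 ✓
Check eq3: (-2)(3) + (4)(0) + (2)(-4) = -14 = -14 ✓

x = 3, y = 0, z = -4


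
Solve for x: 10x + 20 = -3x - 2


Starting with: 10x + 20 = -3x - 2
Move all x terms to left: (10 + 3)x = -2 - 20
Simplify: 13x = -22
Divide both sides by 13: x = -22/13

x = -22/13


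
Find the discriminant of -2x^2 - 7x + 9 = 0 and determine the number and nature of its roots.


For ax^2 + bx + c = 0, discriminant D = b^2 - 4ac
Here a = -2, b = -7, c = 9
D = (-7)^2 - 4(-2)(9) = 49 + 72 = 121

D = 121 > 0 and is a perfect square (sqrt = 11)
The equation has 2 distinct real rational roots.

Discriminant = 121, 2 distinct real rational roots


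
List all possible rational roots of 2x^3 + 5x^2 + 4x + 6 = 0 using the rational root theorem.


Rational root theorem: possible roots are ±p/q where:
  p divides the constant term (6): p ∈ {1, 2, 3, 6}
  q divides the leading coefficient (2): q ∈ {1, 2}

All possible rational roots: -6, -3, -2, -3/2, -1, -1/2, 1/2, 1, 3/2, 2, 3, 6

-6, -3, -2, -3/2, -1, -1/2, 1/2, 1, 3/2, 2, 3, 6


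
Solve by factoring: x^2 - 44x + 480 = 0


We need two numbers that multiply to 480 and add to -44.
Those numbers are -20 and -24 (since (-20) * (-24) = 480 and (-20) + (-24) = -44).
So x^2 - 44x + 480 = (x - 20)(x - 24) = 0
Setting each factor to zero: x = 20 or x = 24

x = 20, x = 24


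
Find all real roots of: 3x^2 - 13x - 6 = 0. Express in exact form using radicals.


Using the quadratic formula: x = (-b ± sqrt(b^2 - 4ac)) / (2a)
Here a = 3, b = -13, c = -6
Discriminant = b^2 - 4ac = (-13)^2 - 4(3)(-6) = 169 + 72 = 241
Since discriminant = 241 > 0, there are two real roots.
x = (13 ± sqrt(241)) / 6
Numerically: x ≈ 4.7540 or x ≈ -0.4207

x = (13 + sqrt(241)) / 6 or x = (13 - sqrt(241)) / 6


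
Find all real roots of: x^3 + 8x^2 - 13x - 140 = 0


Let p(x) = x^3 + 8x^2 - 13x - 140. By the rational root theorem (leading coefficient 1), any rational root is an integer divisor of 140: try ±1, ±2, ... in turn.
Test x = 1: value = -144 ≠ 0.
Test x = -1: value = -120 ≠ 0.
Test x = 2: value = -126 ≠ 0.
Test x = -2: value = -90 ≠ 0.
Test x = 4: value = 0 ✓, so (x - 4) is a factor.
Synthetic division by (x - 4): bring down 1; 1(4) + 8 = 12; 12(4) - 13 = 35; 35(4) - 140 = 0 → quotient x^2 + 12x + 35, remainder 0.
Solve the quadratic x^2 + 12x + 35 = 0: discriminant = 12^2 - 4(1)(35) = 144 - 140 = 4.
sqrt(4) = 2, so x = (-12 ± 2)/2: x = -5 or x = -7.

x = -7, x = -5, x = 4


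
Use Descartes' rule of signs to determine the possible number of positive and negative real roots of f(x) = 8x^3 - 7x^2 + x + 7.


Descartes' rule of signs:

For positive roots, count sign changes in f(x) = 8x^3 - 7x^2 + x + 7:
Signs of coefficients: +, -, +, +
Number of sign changes: 2
Possible positive real roots: 2, 0

For negative roots, examine f(-x) = -8x^3 - 7x^2 - x + 7:
Signs of coefficients: -, -, -, +
Number of sign changes: 1
Possible negative real roots: 1

Positive roots: 2 or 0; Negative roots: 1


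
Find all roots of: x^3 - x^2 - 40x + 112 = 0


Let p(x) = x^3 - x^2 - 40x + 112. By the rational root theorem (leading coefficient 1), any rational root is an integer divisor of 112: try ±1, ±2, ... in turn.
Test x = 1: value = 72 ≠ 0.
Test x = -1: value = 150 ≠ 0.
Test x = 2: value = 36 ≠ 0.
Test x = -2: value = 180 ≠ 0.
Test x = 4: value = 0 ✓, so (x - 4) is a factor.
Synthetic division by (x - 4): bring down 1; 1(4) - 1 = 3; 3(4) - 40 = -28; (-28)(4) + 112 = 0 → quotient x^2 + 3x - 28, remainder 0.
Solve the quadratic x^2 + 3x - 28 = 0: discriminant = 3^2 - 4(1)(-28) = 9 + 112 = 121.
sqrt(121) = 11, so x = (-3 ± 11)/2: x = 4 or x = -7.
Collecting all roots found:

x = -7, x = 4 (multiplicity 2)


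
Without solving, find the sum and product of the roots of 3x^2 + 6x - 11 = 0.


By Vieta's formulas for ax^2 + bx + c = 0:
  Sum of roots = -b/a
  Product of roots = c/a

Here a = 3, b = 6, c = -11
Sum = -(6)/3 = -2
Product = -11/3 = -11/3

Sum = -2, Product = -11/3


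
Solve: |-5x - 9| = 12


An absolute value equation |expr| = 12 gives two cases:
Case 1: -5x - 9 = 12
  -5x = 21, so x = -21/5
Case 2: -5x - 9 = -12
  -5x = -3, so x = 3/5

x = -21/5, x = 3/5


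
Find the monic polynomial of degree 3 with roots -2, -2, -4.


A monic polynomial with roots -2, -2, -4 is:
p(x) = (x + 2)(x + 2)(x + 4)
After multiplying by (x + 2): x + 2
After multiplying by (x + 2): x^2 + 4x + 4
After multiplying by (x + 4): x^3 + 8x^2 + 20x + 16

x^3 + 8x^2 + 20x + 16


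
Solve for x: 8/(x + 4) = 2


Multiply both sides by (x + 4): 8 = 2(x + 4)
Distribute: 8 = 2x + 8
2x = 8 - 8 = 0
x = 0

x = 0


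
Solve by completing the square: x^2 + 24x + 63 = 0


Start: x^2 + 24x + 63 = 0
Move constant: x^2 + 24x = -63
Half of 24 is 12, squared is 144
Add 144 to both sides: x^2 + 24x + 144 = 81
(x + 12)^2 = 81
x + 12 = ±9
x = -12 + 9 = -3 or x = -12 - 9 = -21

x = -21, x = -3


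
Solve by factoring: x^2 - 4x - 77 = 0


We need two numbers that multiply to -77 and add to -4.
Those numbers are -11 and 7 (since (-11) * 7 = -77 and (-11) + 7 = -4).
So x^2 - 4x - 77 = (x - 11)(x + 7) = 0
Setting each factor to zero: x = 11 or x = -7

x = -7, x = 11


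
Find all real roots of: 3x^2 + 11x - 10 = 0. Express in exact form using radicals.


Using the quadratic formula: x = (-b ± sqrt(b^2 - 4ac)) / (2a)
Here a = 3, b = 11, c = -10
Discriminant = b^2 - 4ac = 11^2 - 4(3)(-10) = 121 + 120 = 241
Since discriminant = 241 > 0, there are two real roots.
x = (-11 ± sqrt(241)) / 6
Numerically: x ≈ 0.7540 or x ≈ -4.4207

x = (-11 + sqrt(241)) / 6 or x = (-11 - sqrt(241)) / 6


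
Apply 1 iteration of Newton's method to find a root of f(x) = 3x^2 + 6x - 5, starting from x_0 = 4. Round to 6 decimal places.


Newton's method: x_(n+1) = x_n - f(x_n)/f'(x_n)
f(x) = 3x^2 + 6x - 5
f'(x) = 6x + 6

Iteration 1:
  f(4.000000) = 67.000000
  f'(4.000000) = 30.000000
  x_1 = 4.000000 - (67.000000)/(30.000000) = 1.766667

x_1 = 1.766667


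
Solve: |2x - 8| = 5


An absolute value equation |expr| = 5 gives two cases:
Case 1: 2x - 8 = 5
  2x = 13, so x = 13/2
Case 2: 2x - 8 = -5
  2x = 3, so x = 3/2

x = 3/2, x = 13/2


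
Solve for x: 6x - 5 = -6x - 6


Starting with: 6x - 5 = -6x - 6
Move all x terms to left: (6 + 6)x = -6 + 5
Simplify: 12x = -1
Divide both sides by 12: x = -1/12

x = -1/12


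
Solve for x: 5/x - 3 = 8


Subtract -3 from both sides: 5/x = 11
Multiply both sides by x: 5 = 11 * x
Divide by 11: x = 5/11

x = 5/11


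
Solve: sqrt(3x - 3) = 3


Square both sides: 3x - 3 = 3^2 = 9
3x = 9 + 3 = 12
x = 4
Check: sqrt(3*4 - 3) = sqrt(9) = 3 ✓

x = 4


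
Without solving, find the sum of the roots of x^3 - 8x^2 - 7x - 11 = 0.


By Vieta's formulas for x^3 + bx^2 + cx + d = 0:
  r1 + r2 + r3 = -b/a = 8
  r1*r2 + r1*r3 + r2*r3 = c/a = -7
  r1*r2*r3 = -d/a = 11


Sum = 8


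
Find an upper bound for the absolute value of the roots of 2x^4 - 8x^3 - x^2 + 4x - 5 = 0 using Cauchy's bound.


Cauchy's bound: all roots r satisfy |r| <= 1 + max(|a_i/a_n|) for i = 0,...,n-1
where a_n is the leading coefficient.

Coefficients: [2, -8, -1, 4, -5]
Leading coefficient a_n = 2
Ratios |a_i/a_n|: 4, 1/2, 2, 5/2
Maximum ratio: 4
Cauchy's bound: |r| <= 1 + 4 = 5

Upper bound = 5


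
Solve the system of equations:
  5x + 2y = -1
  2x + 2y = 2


Using Cramer's rule:
Determinant D = (5)(2) - (2)(2) = 10 - 4 = 6
Dx = (-1)(2) - (2)(2) = -2 - 4 = -6
Dy = (5)(2) - (2)(-1) = 10 + 2 = 12
x = Dx/D = -6/6 = -1
y = Dy/D = 12/6 = 2

x = -1, y = 2


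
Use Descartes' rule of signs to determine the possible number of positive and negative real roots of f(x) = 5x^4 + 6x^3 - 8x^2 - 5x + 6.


Descartes' rule of signs:

For positive roots, count sign changes in f(x) = 5x^4 + 6x^3 - 8x^2 - 5x + 6:
Signs of coefficients: +, +, -, -, +
Number of sign changes: 2
Possible positive real roots: 2, 0

For negative roots, examine f(-x) = 5x^4 - 6x^3 - 8x^2 + 5x + 6:
Signs of coefficients: +, -, -, +, +
Number of sign changes: 2
Possible negative real roots: 2, 0

Positive roots: 2 or 0; Negative roots: 2 or 0


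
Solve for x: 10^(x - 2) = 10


Express both sides with the same base.
10 = 10^1
Since the bases match, equate exponents: x - 2 = 1
So x = 1 - (-2) = 3

x = 3


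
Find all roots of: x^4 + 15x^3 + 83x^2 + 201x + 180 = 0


Let p(x) = x^4 + 15x^3 + 83x^2 + 201x + 180. By the rational root theorem (leading coefficient 1), any rational root is an integer divisor of 180: try ±1, ±2, ... in turn.
Test x = 1: value = 480 ≠ 0.
Test x = -1: value = 48 ≠ 0.
Test x = 2: value = 1050 ≠ 0.
Test x = -2: value = 6 ≠ 0.
Test x = 3: value = 2016 ≠ 0.
Test x = -3: value = 0 ✓, so (x + 3) is a factor.
Synthetic division by (x + 3): bring down 1; 1(-3) + 15 = 12; 12(-3) + 83 = 47; 47(-3) + 201 = 60; 60(-3) + 180 = 0 → quotient x^3 + 12x^2 + 47x + 60, remainder 0.
Continue with the quotient x^3 + 12x^2 + 47x + 60 (candidates must divide 60; re-test x = -3 first in case it repeats).
Test x = -3: value = 0 ✓, so (x + 3) is a factor.
Synthetic division by (x + 3): bring down 1; 1(-3) + 12 = 9; 9(-3) + 47 = 20; 20(-3) + 60 = 0 → quotient x^2 + 9x + 20, remainder 0.
Solve the quadratic x^2 + 9x + 20 = 0: discriminant = 9^2 - 4(1)(20) = 81 - 80 = 1.
sqrt(1) = 1, so x = (-9 ± 1)/2: x = -4 or x = -5.
Collecting all roots found:

x = -5, x = -4, x = -3 (multiplicity 2)


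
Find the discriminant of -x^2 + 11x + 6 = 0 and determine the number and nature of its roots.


For ax^2 + bx + c = 0, discriminant D = b^2 - 4ac
Here a = -1, b = 11, c = 6
D = (11)^2 - 4(-1)(6) = 121 + 24 = 145

D = 145 > 0 but not a perfect square
The equation has 2 distinct real irrational roots.

Discriminant = 145, 2 distinct real irrational roots


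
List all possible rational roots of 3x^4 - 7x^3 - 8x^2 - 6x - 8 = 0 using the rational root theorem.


Rational root theorem: possible roots are ±p/q where:
  p divides the constant term (-8): p ∈ {1, 2, 4, 8}
  q divides the leading coefficient (3): q ∈ {1, 3}

All possible rational roots: -8, -4, -8/3, -2, -4/3, -1, -2/3, -1/3, 1/3, 2/3, 1, 4/3, 2, 8/3, 4, 8

-8, -4, -8/3, -2, -4/3, -1, -2/3, -1/3, 1/3, 2/3, 1, 4/3, 2, 8/3, 4, 8


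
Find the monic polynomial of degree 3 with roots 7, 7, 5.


A monic polynomial with roots 7, 7, 5 is:
p(x) = (x - 7)(x - 7)(x - 5)
After multiplying by (x - 7): x - 7
After multiplying by (x - 7): x^2 - 14x + 49
After multiplying by (x - 5): x^3 - 19x^2 + 119x - 245

x^3 - 19x^2 + 119x - 245


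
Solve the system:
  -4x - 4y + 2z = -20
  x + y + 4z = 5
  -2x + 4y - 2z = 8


Using Cramer's rule. Expand each determinant along the first row.
D  = (-4)*[1*(-2) - 4*4] - (-4)*[1*(-2) - 4*(-2)] + 2*[1*4 - 1*(-2)]
  = (-4)*(-18) - (-4)*(6) + 2*(6) = 108
Dx = (-20)*[1*(-2) - 4*4] - (-4)*[5*(-2) - 4*8] + 2*[5*4 - 1*8]
  = (-20)*(-18) - (-4)*(-42) + 2*(12) = 216
Dy = (-4)*[5*(-2) - 4*8] - (-20)*[1*(-2) - 4*(-2)] + 2*[1*8 - 5*(-2)]
  = (-4)*(-42) - (-20)*(6) + 2*(18) = 324
Dz = (-4)*[1*8 - 5*4] - (-4)*[1*8 - 5*(-2)] + (-20)*[1*4 - 1*(-2)]
  = (-4)*(-12) - (-4)*(18) + (-20)*(6) = 0
x = Dx/D = 216/108 = 2, y = Dy/D = 324/108 = 3, z = Dz/D = 0/108 = 0
Check eq1: (-4)(2) + (-4)(3) + (2)(0) = -20 = -20 ✓
Check eq2: (1)(2) + (1)(3) + (4)(0) = 5 = 5 ✓
Check eq3: (-2)(2) + (4)(3) + (-2)(0) = 8 = 8 ✓

x = 2, y = 3, z = 0


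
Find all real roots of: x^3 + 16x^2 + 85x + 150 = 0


Let p(x) = x^3 + 16x^2 + 85x + 150. By the rational root theorem (leading coefficient 1), any rational root is an integer divisor of 150: try ±1, ±2, ... in turn.
Test x = 1: value = 252 ≠ 0.
Test x = -1: value = 80 ≠ 0.
Test x = 2: value = 392 ≠ 0.
Test x = -2: value = 36 ≠ 0.
Test x = 3: value = 576 ≠ 0.
Test x = -3: value = 12 ≠ 0.
Test x = 5: value = 1100 ≠ 0.
Test x = -5: value = 0 ✓, so (x + 5) is a factor.
Synthetic division by (x + 5): bring down 1; 1(-5) + 16 = 11; 11(-5) + 85 = 30; 30(-5) + 150 = 0 → quotient x^2 + 11x + 30, remainder 0.
Solve the quadratic x^2 + 11x + 30 = 0: discriminant = 11^2 - 4(1)(30) = 121 - 120 = 1.
sqrt(1) = 1, so x = (-11 ± 1)/2: x = -5 or x = -6.

x = -6, x = -5 (multiplicity 2)


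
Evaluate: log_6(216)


We need the exponent such that 6^? = 216
6^3 = 216
Therefore log_6(216) = 3

3


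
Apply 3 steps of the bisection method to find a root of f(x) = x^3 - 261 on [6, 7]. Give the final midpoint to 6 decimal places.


f(x) = x^3 - 261
f(6) = -45 < 0
f(7) = 82 > 0

Step 1: midpoint = (6.000000 + 7.000000)/2 = 6.500000
  f(6.500000) = 13.625000
  f(mid) > 0, so root is in [6.000000, 6.500000]

Step 2: midpoint = (6.000000 + 6.500000)/2 = 6.250000
  f(6.250000) = -16.859375
  f(mid) < 0, so root is in [6.250000, 6.500000]

Step 3: midpoint = (6.250000 + 6.500000)/2 = 6.375000
  f(6.375000) = -1.916016
  f(mid) < 0, so root is in [6.375000, 6.500000]

midpoint = 6.375000


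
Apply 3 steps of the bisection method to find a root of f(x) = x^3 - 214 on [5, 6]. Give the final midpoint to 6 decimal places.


f(x) = x^3 - 214
f(5) = -89 < 0
f(6) = 2 > 0

Step 1: midpoint = (5.000000 + 6.000000)/2 = 5.500000
  f(5.500000) = -47.625000
  f(mid) < 0, so root is in [5.500000, 6.000000]

Step 2: midpoint = (5.500000 + 6.000000)/2 = 5.750000
  f(5.750000) = -23.890625
  f(mid) < 0, so root is in [5.750000, 6.000000]

Step 3: midpoint = (5.750000 + 6.000000)/2 = 5.875000
  f(5.875000) = -11.220703
  f(mid) < 0, so root is in [5.875000, 6.000000]

midpoint = 5.875000


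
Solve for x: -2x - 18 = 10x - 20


Starting with: -2x - 18 = 10x - 20
Move all x terms to left: (-2 - 10)x = -20 + 18
Simplify: -12x = -2
Divide both sides by -12: x = 1/6

x = 1/6


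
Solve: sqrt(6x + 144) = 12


Square both sides: 6x + 144 = 12^2 = 144
6x = 144 - 144 = 0
x = 0
Check: sqrt(6*0 + 144) = sqrt(144) = 12 ✓

x = 0


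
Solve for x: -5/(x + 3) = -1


Multiply both sides by (x + 3): -5 = -1(x + 3)
Distribute: -5 = -x - 3
-x = -5 + 3 = -2
x = 2

x = 2


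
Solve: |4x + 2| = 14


An absolute value equation |expr| = 14 gives two cases:
Case 1: 4x + 2 = 14
  4x = 12, so x = 3
Case 2: 4x + 2 = -14
  4x = -16, so x = -4

x = -4, x = 3


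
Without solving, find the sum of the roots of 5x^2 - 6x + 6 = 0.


By Vieta's formulas for ax^2 + bx + c = 0:
  Sum of roots = -b/a
  Product of roots = c/a

Here a = 5, b = -6, c = 6
Sum = -(-6)/5 = 6/5
Product = 6/5 = 6/5

Sum = 6/5


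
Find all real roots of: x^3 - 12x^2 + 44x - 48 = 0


Let p(x) = x^3 - 12x^2 + 44x - 48. By the rational root theorem (leading coefficient 1), any rational root is an integer divisor of 48: try ±1, ±2, ... in turn.
Test x = 1: value = -15 ≠ 0.
Test x = -1: value = -105 ≠ 0.
Test x = 2: value = 0 ✓, so (x - 2) is a factor.
Synthetic division by (x - 2): bring down 1; 1(2) - 12 = -10; (-10)(2) + 44 = 24; 24(2) - 48 = 0 → quotient x^2 - 10x + 24, remainder 0.
Solve the quadratic x^2 - 10x + 24 = 0: discriminant = (-10)^2 - 4(1)(24) = 100 - 96 = 4.
sqrt(4) = 2, so x = (10 ± 2)/2: x = 6 or x = 4.

x = 2, x = 4, x = 6


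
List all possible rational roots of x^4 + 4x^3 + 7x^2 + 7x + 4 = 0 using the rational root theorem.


Rational root theorem: possible roots are ±p/q where:
  p divides the constant term (4): p ∈ {1, 2, 4}
  q divides the leading coefficient (1): q ∈ {1}

All possible rational roots: -4, -2, -1, 1, 2, 4

-4, -2, -1, 1, 2, 4


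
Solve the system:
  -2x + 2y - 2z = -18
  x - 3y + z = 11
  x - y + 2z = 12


Using Cramer's rule. Expand each determinant along the first row.
D  = (-2)*[(-3)*2 - 1*(-1)] - 2*[1*2 - 1*1] + (-2)*[1*(-1) - (-3)*1]
  = (-2)*(-5) - 2*(1) + (-2)*(2) = 4
Dx = (-18)*[(-3)*2 - 1*(-1)] - 2*[11*2 - 1*12] + (-2)*[11*(-1) - (-3)*12]
  = (-18)*(-5) - 2*(10) + (-2)*(25) = 20
Dy = (-2)*[11*2 - 1*12] - (-18)*[1*2 - 1*1] + (-2)*[1*12 - 11*1]
  = (-2)*(10) - (-18)*(1) + (-2)*(1) = -4
Dz = (-2)*[(-3)*12 - 11*(-1)] - 2*[1*12 - 11*1] + (-18)*[1*(-1) - (-3)*1]
  = (-2)*(-25) - 2*(1) + (-18)*(2) = 12
x = Dx/D = 20/4 = 5, y = Dy/D = -4/4 = -1, z = Dz/D = 12/4 = 3
Check eq1: (-2)(5) + (2)(-1) + (-2)(3) = -18 = -18 ✓
Check eq2: (1)(5) + (-3)(-1) + (1)(3) = 11 = 11 ✓
Check eq3: (1)(5) + (-1)(-1) + (2)(3) = 12 = 12 ✓

x = 5, y = -1, z = 3


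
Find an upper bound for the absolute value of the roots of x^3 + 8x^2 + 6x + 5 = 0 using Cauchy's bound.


Cauchy's bound: all roots r satisfy |r| <= 1 + max(|a_i/a_n|) for i = 0,...,n-1
where a_n is the leading coefficient.

Coefficients: [1, 8, 6, 5]
Leading coefficient a_n = 1
Ratios |a_i/a_n|: 8, 6, 5
Maximum ratio: 8
Cauchy's bound: |r| <= 1 + 8 = 9

Upper bound = 9


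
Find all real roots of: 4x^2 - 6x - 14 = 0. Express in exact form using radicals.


Using the quadratic formula: x = (-b ± sqrt(b^2 - 4ac)) / (2a)
Here a = 4, b = -6, c = -14
Discriminant = b^2 - 4ac = (-6)^2 - 4(4)(-14) = 36 + 224 = 260
Since discriminant = 260 > 0, there are two real roots.
x = (6 ± 2*sqrt(65)) / 8
Simplifying: x = (3 ± sqrt(65)) / 4
Numerically: x ≈ 2.7656 or x ≈ -1.2656

x = (3 + sqrt(65)) / 4 or x = (3 - sqrt(65)) / 4


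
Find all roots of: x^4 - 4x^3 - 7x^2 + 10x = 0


The constant term is 0, so x = 0 is a root. Factor out x:
  x^3 - 4x^2 - 7x + 10 = 0
Let p(x) = x^3 - 4x^2 - 7x + 10. By the rational root theorem (leading coefficient 1), any rational root is an integer divisor of 10: try ±1, ±2, ... in turn.
Test x = 1: value = 0 ✓, so (x - 1) is a factor.
Synthetic division by (x - 1): bring down 1; 1(1) - 4 = -3; (-3)(1) - 7 = -10; (-10)(1) + 10 = 0 → quotient x^2 - 3x - 10, remainder 0.
Solve the quadratic x^2 - 3x - 10 = 0: discriminant = (-3)^2 - 4(1)(-10) = 9 + 40 = 49.
sqrt(49) = 7, so x = (3 ± 7)/2: x = 5 or x = -2.
Collecting all roots found:

x = -2, x = 0, x = 1, x = 5


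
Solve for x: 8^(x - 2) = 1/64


Express both sides with the same base.
1/64 = 8^(-2)
Since the bases match, equate exponents: x - 2 = -2
So x = -2 - (-2) = 0

x = 0


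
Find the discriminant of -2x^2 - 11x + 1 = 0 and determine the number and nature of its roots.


For ax^2 + bx + c = 0, discriminant D = b^2 - 4ac
Here a = -2, b = -11, c = 1
D = (-11)^2 - 4(-2)(1) = 121 + 8 = 129

D = 129 > 0 but not a perfect square
The equation has 2 distinct real irrational roots.

Discriminant = 129, 2 distinct real irrational roots


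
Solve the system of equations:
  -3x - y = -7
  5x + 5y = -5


Using Cramer's rule:
Determinant D = (-3)(5) - (5)(-1) = -15 + 5 = -10
Dx = (-7)(5) - (-5)(-1) = -35 - 5 = -40
Dy = (-3)(-5) - (5)(-7) = 15 + 35 = 50
x = Dx/D = -40/-10 = 4
y = Dy/D = 50/-10 = -5

x = 4, y = -5


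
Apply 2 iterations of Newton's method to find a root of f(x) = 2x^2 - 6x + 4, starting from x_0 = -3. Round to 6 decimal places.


Newton's method: x_(n+1) = x_n - f(x_n)/f'(x_n)
f(x) = 2x^2 - 6x + 4
f'(x) = 4x - 6

Iteration 1:
  f(-3.000000) = 40.000000
  f'(-3.000000) = -18.000000
  x_1 = -3.000000 - (40.000000)/(-18.000000) = -0.777778

Iteration 2:
  f(-0.777778) = 9.876543
  f'(-0.777778) = -9.111111
  x_2 = -0.777778 - (9.876543)/(-9.111111) = 0.306233

x_2 = 0.306233


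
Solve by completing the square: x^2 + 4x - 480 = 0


Start: x^2 + 4x - 480 = 0
Move constant: x^2 + 4x = 480
Half of 4 is 2, squared is 4
Add 4 to both sides: x^2 + 4x + 4 = 484
(x + 2)^2 = 484
x + 2 = ±22
x = -2 + 22 = 20 or x = -2 - 22 = -24

x = -24, x = 20


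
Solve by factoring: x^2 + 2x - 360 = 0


We need two numbers that multiply to -360 and add to 2.
Those numbers are 20 and -18 (since 20 * (-18) = -360 and 20 + (-18) = 2).
So x^2 + 2x - 360 = (x + 20)(x - 18) = 0
Setting each factor to zero: x = -20 or x = 18

x = -20, x = 18


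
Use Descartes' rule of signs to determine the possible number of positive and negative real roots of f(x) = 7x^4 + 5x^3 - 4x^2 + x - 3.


Descartes' rule of signs:

For positive roots, count sign changes in f(x) = 7x^4 + 5x^3 - 4x^2 + x - 3:
Signs of coefficients: +, +, -, +, -
Number of sign changes: 3
Possible positive real roots: 3, 1

For negative roots, examine f(-x) = 7x^4 - 5x^3 - 4x^2 - x - 3:
Signs of coefficients: +, -, -, -, -
Number of sign changes: 1
Possible negative real roots: 1

Positive roots: 3 or 1; Negative roots: 1


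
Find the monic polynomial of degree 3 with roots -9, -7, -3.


A monic polynomial with roots -9, -7, -3 is:
p(x) = (x + 9)(x + 7)(x + 3)
After multiplying by (x + 9): x + 9
After multiplying by (x + 7): x^2 + 16x + 63
After multiplying by (x + 3): x^3 + 19x^2 + 111x + 189

x^3 + 19x^2 + 111x + 189


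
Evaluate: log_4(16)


We need the exponent such that 4^? = 16
4^2 = 16
Therefore log_4(16) = 2

2


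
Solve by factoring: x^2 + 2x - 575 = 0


We need two numbers that multiply to -575 and add to 2.
Those numbers are 25 and -23 (since 25 * (-23) = -575 and 25 + (-23) = 2).
So x^2 + 2x - 575 = (x + 25)(x - 23) = 0
Setting each factor to zero: x = -25 or x = 23

x = -25, x = 23


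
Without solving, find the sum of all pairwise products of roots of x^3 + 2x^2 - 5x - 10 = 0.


By Vieta's formulas for x^3 + bx^2 + cx + d = 0:
  r1 + r2 + r3 = -b/a = -2
  r1*r2 + r1*r3 + r2*r3 = c/a = -5
  r1*r2*r3 = -d/a = 10


Sum of pairwise products = -5


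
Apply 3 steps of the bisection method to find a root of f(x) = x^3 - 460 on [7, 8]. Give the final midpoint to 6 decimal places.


f(x) = x^3 - 460
f(7) = -117 < 0
f(8) = 52 > 0

Step 1: midpoint = (7.000000 + 8.000000)/2 = 7.500000
  f(7.500000) = -38.125000
  f(mid) < 0, so root is in [7.500000, 8.000000]

Step 2: midpoint = (7.500000 + 8.000000)/2 = 7.750000
  f(7.750000) = 5.484375
  f(mid) > 0, so root is in [7.500000, 7.750000]

Step 3: midpoint = (7.500000 + 7.750000)/2 = 7.625000
  f(7.625000) = -16.677734
  f(mid) < 0, so root is in [7.625000, 7.750000]

midpoint = 7.625000


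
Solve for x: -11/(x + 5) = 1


Multiply both sides by (x + 5): -11 = 1(x + 5)
Distribute: -11 = x + 5
x = -11 - 5 = -16
x = -16

x = -16


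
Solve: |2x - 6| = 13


An absolute value equation |expr| = 13 gives two cases:
Case 1: 2x - 6 = 13
  2x = 19, so x = 19/2
Case 2: 2x - 6 = -13
  2x = -7, so x = -7/2

x = -7/2, x = 19/2


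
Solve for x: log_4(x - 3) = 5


Convert to exponential form: x - 3 = 4^5 = 1024
x = 1024 + 3 = 1027
Check: log_4(1027 - 3) = log_4(1024) = log_4(1024) = 5 ✓

x = 1027


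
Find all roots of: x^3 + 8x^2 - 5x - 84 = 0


Let p(x) = x^3 + 8x^2 - 5x - 84. By the rational root theorem (leading coefficient 1), any rational root is an integer divisor of 84: try ±1, ±2, ... in turn.
Test x = 1: value = -80 ≠ 0.
Test x = -1: value = -72 ≠ 0.
Test x = 2: value = -54 ≠ 0.
Test x = -2: value = -50 ≠ 0.
Test x = 3: value = 0 ✓, so (x - 3) is a factor.
Synthetic division by (x - 3): bring down 1; 1(3) + 8 = 11; 11(3) - 5 = 28; 28(3) - 84 = 0 → quotient x^2 + 11x + 28, remainder 0.
Solve the quadratic x^2 + 11x + 28 = 0: discriminant = 11^2 - 4(1)(28) = 121 - 112 = 9.
sqrt(9) = 3, so x = (-11 ± 3)/2: x = -4 or x = -7.
Collecting all roots found:

x = -7, x = -4, x = 3


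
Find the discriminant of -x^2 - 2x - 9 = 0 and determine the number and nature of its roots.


For ax^2 + bx + c = 0, discriminant D = b^2 - 4ac
Here a = -1, b = -2, c = -9
D = (-2)^2 - 4(-1)(-9) = 4 - 36 = -32

D = -32 < 0
The equation has no real roots (2 complex conjugate roots).

Discriminant = -32, no real roots (2 complex conjugate roots)


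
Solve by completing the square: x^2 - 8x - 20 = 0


Start: x^2 - 8x - 20 = 0
Move constant: x^2 - 8x = 20
Half of -8 is -4, squared is 16
Add 16 to both sides: x^2 - 8x + 16 = 36
(x - 4)^2 = 36
x - 4 = ±6
x = 4 + 6 = 10 or x = 4 - 6 = -2

x = -2, x = 10


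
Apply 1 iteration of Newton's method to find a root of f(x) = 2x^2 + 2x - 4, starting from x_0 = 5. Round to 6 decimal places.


Newton's method: x_(n+1) = x_n - f(x_n)/f'(x_n)
f(x) = 2x^2 + 2x - 4
f'(x) = 4x + 2

Iteration 1:
  f(5.000000) = 56.000000
  f'(5.000000) = 22.000000
  x_1 = 5.000000 - (56.000000)/(22.000000) = 2.454545

x_1 = 2.454545


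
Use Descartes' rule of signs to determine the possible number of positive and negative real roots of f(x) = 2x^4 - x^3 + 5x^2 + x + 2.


Descartes' rule of signs:

For positive roots, count sign changes in f(x) = 2x^4 - x^3 + 5x^2 + x + 2:
Signs of coefficients: +, -, +, +, +
Number of sign changes: 2
Possible positive real roots: 2, 0

For negative roots, examine f(-x) = 2x^4 + x^3 + 5x^2 - x + 2:
Signs of coefficients: +, +, +, -, +
Number of sign changes: 2
Possible negative real roots: 2, 0

Positive roots: 2 or 0; Negative roots: 2 or 0


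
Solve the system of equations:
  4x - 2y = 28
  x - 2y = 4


Using Cramer's rule:
Determinant D = (4)(-2) - (1)(-2) = -8 + 2 = -6
Dx = (28)(-2) - (4)(-2) = -56 + 8 = -48
Dy = (4)(4) - (1)(28) = 16 - 28 = -12
x = Dx/D = -48/-6 = 8
y = Dy/D = -12/-6 = 2

x = 8, y = 2


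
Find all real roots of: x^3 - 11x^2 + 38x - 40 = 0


Let p(x) = x^3 - 11x^2 + 38x - 40. By the rational root theorem (leading coefficient 1), any rational root is an integer divisor of 40: try ±1, ±2, ... in turn.
Test x = 1: value = -12 ≠ 0.
Test x = -1: value = -90 ≠ 0.
Test x = 2: value = 0 ✓, so (x - 2) is a factor.
Synthetic division by (x - 2): bring down 1; 1(2) - 11 = -9; (-9)(2) + 38 = 20; 20(2) - 40 = 0 → quotient x^2 - 9x + 20, remainder 0.
Solve the quadratic x^2 - 9x + 20 = 0: discriminant = (-9)^2 - 4(1)(20) = 81 - 80 = 1.
sqrt(1) = 1, so x = (9 ± 1)/2: x = 5 or x = 4.

x = 2, x = 4, x = 5


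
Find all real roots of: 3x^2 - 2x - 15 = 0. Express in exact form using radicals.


Using the quadratic formula: x = (-b ± sqrt(b^2 - 4ac)) / (2a)
Here a = 3, b = -2, c = -15
Discriminant = b^2 - 4ac = (-2)^2 - 4(3)(-15) = 4 + 180 = 184
Since discriminant = 184 > 0, there are two real roots.
x = (2 ± 2*sqrt(46)) / 6
Simplifying: x = (1 ± sqrt(46)) / 3
Numerically: x ≈ 2.5941 or x ≈ -1.9274

x = (1 + sqrt(46)) / 3 or x = (1 - sqrt(46)) / 3


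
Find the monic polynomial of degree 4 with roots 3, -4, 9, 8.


A monic polynomial with roots 3, -4, 9, 8 is:
p(x) = (x - 3)(x + 4)(x - 9)(x - 8)
After multiplying by (x - 3): x - 3
After multiplying by (x + 4): x^2 + x - 12
After multiplying by (x - 9): x^3 - 8x^2 - 21x + 108
After multiplying by (x - 8): x^4 - 16x^3 + 43x^2 + 276x - 864

x^4 - 16x^3 + 43x^2 + 276x - 864
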